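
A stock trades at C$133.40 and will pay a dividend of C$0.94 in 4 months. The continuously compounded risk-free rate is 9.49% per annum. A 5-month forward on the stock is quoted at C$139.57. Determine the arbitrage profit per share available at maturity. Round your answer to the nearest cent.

C$1.74 per share

PV(dividends) I = 0.94·e^(−0.0949·4/12) = 0.9107
Fair forward F* = (S − I)·e^(rT) = (133.40 − 0.9107)·e^0.039542 = 132.4893 × 1.040334 = 137.8331
Market C$139.57 > fair 137.8331: forward overpriced → cash-and-carry (borrow at r, buy the stock and collect the dividends, short the forward).
Profit at T = |F_mkt − F*| = |139.57 − 137.8331| = C$1.74 per share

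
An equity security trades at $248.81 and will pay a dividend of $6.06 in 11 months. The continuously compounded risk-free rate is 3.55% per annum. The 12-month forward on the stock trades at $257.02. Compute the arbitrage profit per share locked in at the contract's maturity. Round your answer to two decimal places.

PV(dividends) I = 6.06·e^(−0.0355·11/12) = 5.8660
Fair forward F* = (S − I)·e^(rT) = (248.81 − 5.8660)·e^0.035500 = 242.9440 × 1.036138 = 251.7235
Market $257.02 > fair 251.7235: forward overpriced → cash-and-carry (borrow at r, buy the stock and collect the dividends, short the forward).
Profit at T = |F_mkt − F*| = |257.02 − 251.7235| = $5.30 per share

$5.30 per share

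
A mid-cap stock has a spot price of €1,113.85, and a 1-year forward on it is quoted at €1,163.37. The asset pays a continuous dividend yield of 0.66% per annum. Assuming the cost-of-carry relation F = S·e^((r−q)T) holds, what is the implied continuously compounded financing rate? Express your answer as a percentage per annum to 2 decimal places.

From F = S·e^((r−q)T): (r − q) = ln(F/S)/T
ln(1163.37/1113.85) = ln(1.044458) = 0.043498
(r − q) = 0.043498 / (1) = 0.043498
r = ln(F/S)/T + q = 0.043498 + 0.0066 = 0.050098
r = 5.01%

5.01%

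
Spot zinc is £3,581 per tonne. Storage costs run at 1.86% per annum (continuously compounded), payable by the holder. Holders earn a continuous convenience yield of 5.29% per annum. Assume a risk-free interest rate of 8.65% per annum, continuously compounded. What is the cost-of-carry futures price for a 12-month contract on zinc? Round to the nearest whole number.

Net carry = r + u − y = 0.0865 + 0.0186 − 0.0529 = 0.0522
F = S·e^((r+u−y)T) = 3581 · e^(0.0522 × 12/12) = 3581 · e^0.052200
= 3581 × 1.053586 = £3,773 per tonne

£3,773 per tonne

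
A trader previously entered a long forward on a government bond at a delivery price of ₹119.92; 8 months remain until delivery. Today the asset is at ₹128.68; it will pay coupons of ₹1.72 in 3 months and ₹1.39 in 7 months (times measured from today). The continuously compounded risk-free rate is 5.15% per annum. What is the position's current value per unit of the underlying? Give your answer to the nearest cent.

₹9.76

PV(remaining coupons) I = 1.72·e^(−0.0515·3/12) + 1.39·e^(−0.0515·7/12) = 3.0469
Current forward F = (S − I)·e^(rT) = (128.68 − 3.0469)·e^(0.0515·8/12) = 125.6331 × 1.034930 = 130.0215
Value (long) = (F − K)·e^(−rT) = (130.0215 − 119.92) × 0.966249 = 9.7606
Value = ₹9.76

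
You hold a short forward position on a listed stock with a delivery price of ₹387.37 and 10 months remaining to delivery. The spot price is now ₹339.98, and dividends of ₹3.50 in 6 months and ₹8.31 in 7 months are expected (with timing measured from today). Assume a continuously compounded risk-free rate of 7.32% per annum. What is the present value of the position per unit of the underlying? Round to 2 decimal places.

₹35.80

PV(remaining dividends) I = 3.50·e^(−0.0732·6/12) + 8.31·e^(−0.0732·7/12) = 11.3368
Current forward F = (S − I)·e^(rT) = (339.98 − 11.3368)·e^(0.0732·10/12) = 328.6432 × 1.062899 = 349.3145
Value (long) = (F − K)·e^(−rT) = (349.3145 − 387.37) × 0.940823 = -35.8035
Short position value = −(long value) = ₹35.80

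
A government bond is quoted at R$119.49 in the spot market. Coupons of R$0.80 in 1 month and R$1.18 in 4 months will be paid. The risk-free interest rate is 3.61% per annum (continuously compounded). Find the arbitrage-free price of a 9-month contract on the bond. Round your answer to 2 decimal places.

PV(coupons) I = 0.80·e^(−0.0361·1/12) + 1.18·e^(−0.0361·4/12)
I = 0.7976 + 1.1659 = 1.9635
F = (S − I)·e^(rT) = (119.49 − 1.9635) · e^(0.0361·9/12)
= 117.5265 · e^0.027075 = 117.5265 × 1.027445 = R$120.75

R$120.75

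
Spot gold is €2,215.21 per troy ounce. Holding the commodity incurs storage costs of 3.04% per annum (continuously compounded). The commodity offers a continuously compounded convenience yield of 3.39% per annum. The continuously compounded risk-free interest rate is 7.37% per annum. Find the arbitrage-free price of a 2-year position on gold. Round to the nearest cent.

Net carry = r + u − y = 0.0737 + 0.0304 − 0.0339 = 0.0702
F = S·e^((r+u−y)T) = 2215.21 · e^(0.0702 × 2) = 2215.21 · e^0.14040000
= 2215.21 × 1.15073400 = €2,549.12 per troy ounce

€2,549.12 per troy ounce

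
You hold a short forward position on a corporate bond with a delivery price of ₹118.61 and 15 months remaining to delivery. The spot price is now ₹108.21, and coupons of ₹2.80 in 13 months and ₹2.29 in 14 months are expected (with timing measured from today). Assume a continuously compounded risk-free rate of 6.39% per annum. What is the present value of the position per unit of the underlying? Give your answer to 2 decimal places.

PV(remaining coupons) I = 2.80·e^(−0.0639·13/12) + 2.29·e^(−0.0639·14/12) = 4.7382
Current forward F = (S − I)·e^(rT) = (108.21 − 4.7382)·e^(0.0639·15/12) = 103.4718 × 1.083152 = 112.0757
Value (long) = (F − K)·e^(−rT) = (112.0757 − 118.61) × 0.923232 = -6.0327
Short position value = −(long value) = ₹6.03

₹6.03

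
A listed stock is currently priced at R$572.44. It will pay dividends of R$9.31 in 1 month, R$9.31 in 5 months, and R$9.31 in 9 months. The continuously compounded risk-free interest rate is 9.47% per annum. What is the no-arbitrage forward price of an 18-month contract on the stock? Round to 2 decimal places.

PV(dividends) I = 9.31·e^(−0.0947·1/12) + 9.31·e^(−0.0947·5/12) + 9.31·e^(−0.0947·9/12)
I = 9.2368 + 8.9498 + 8.6717 = 26.8583
F = (S − I)·e^(rT) = (572.44 − 26.8583) · e^(0.0947·18/12)
= 545.5817 · e^0.142050 = 545.5817 × 1.152634 = R$628.86

R$628.86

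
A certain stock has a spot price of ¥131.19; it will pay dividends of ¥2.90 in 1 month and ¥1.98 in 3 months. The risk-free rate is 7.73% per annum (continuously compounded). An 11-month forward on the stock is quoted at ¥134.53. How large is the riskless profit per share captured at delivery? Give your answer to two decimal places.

¥1.12 per share

PV(dividends) I = 2.90·e^(−0.0773·1/12) + 1.98·e^(−0.0773·3/12) = 4.8235
Fair forward F* = (S − I)·e^(rT) = (131.19 − 4.8235)·e^0.070858 = 126.3665 × 1.073429 = 135.6455
Market ¥134.53 < fair 135.6455: forward underpriced → reverse cash-and-carry (short the stock, invest proceeds at r, pay the dividends, go long the forward).
Profit at T = |F_mkt − F*| = |134.53 − 135.6455| = ¥1.12 per share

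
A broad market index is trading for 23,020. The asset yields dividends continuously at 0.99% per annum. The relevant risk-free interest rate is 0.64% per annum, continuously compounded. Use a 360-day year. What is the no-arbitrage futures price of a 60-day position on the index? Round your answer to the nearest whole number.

F = S·e^((r − q)T) = 23020 · e^((0.0064 − 0.0099) × 60/360)
= 23020 · e^-0.000583 = 23020 × 0.999417
F = 23,007

23,007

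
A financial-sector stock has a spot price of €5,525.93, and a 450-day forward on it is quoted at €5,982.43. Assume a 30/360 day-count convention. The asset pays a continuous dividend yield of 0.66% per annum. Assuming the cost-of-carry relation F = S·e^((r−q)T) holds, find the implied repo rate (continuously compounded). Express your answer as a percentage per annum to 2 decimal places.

7.01%

From F = S·e^((r−q)T): (r − q) = ln(F/S)/T
ln(5982.43/5525.93) = ln(1.082611) = 0.079376
(r − q) = 0.079376 / (450/360) = 0.063501
r = ln(F/S)/T + q = 0.063501 + 0.0066 = 0.070101
r = 7.01%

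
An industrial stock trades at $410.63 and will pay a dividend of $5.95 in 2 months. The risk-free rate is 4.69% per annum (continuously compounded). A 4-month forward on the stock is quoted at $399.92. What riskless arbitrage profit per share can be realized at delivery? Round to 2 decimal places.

PV(dividends) I = 5.95·e^(−0.0469·2/12) = 5.9037
Fair forward F* = (S − I)·e^(rT) = (410.63 − 5.9037)·e^0.015633 = 404.7263 × 1.015756 = 411.1032
Market $399.92 < fair 411.1032: forward underpriced → reverse cash-and-carry (short the stock, invest proceeds at r, pay the dividends, go long the forward).
Profit at T = |F_mkt − F*| = |399.92 − 411.1032| = $11.18 per share

$11.18 per share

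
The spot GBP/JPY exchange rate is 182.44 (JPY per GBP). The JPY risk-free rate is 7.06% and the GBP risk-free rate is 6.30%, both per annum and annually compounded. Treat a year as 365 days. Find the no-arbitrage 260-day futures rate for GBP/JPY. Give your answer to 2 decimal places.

By covered interest parity, F = S · (1+r_JPY)^T / (1+r_GBP)^T
= 182.44 × 1.049795 / 1.044481 = 182.44 × 1.005088
F = 183.37 JPY per GBP

183.37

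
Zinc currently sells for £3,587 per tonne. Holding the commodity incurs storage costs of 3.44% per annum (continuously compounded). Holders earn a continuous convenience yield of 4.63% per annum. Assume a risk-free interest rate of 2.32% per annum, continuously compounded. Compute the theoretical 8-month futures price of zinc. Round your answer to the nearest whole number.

Net carry = r + u − y = 0.0232 + 0.0344 − 0.0463 = 0.0113
F = S·e^((r+u−y)T) = 3587 · e^(0.0113 × 8/12) = 3587 · e^0.007533
= 3587 × 1.007561 = £3,614 per tonne

£3,614 per tonne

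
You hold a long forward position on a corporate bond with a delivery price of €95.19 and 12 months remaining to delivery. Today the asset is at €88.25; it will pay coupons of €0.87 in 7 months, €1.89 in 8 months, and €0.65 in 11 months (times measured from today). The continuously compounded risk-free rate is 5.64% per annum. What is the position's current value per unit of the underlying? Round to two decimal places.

-€5.00

PV(remaining coupons) I = 0.87·e^(−0.0564·7/12) + 1.89·e^(−0.0564·8/12) + 0.65·e^(−0.0564·11/12) = 3.2793
Current forward F = (S − I)·e^(rT) = (88.25 − 3.2793)·e^(0.0564·12/12) = 84.9707 × 1.058021 = 89.9008
Value (long) = (F − K)·e^(−rT) = (89.9008 − 95.19) × 0.945161 = -4.9991
Value = -€5.00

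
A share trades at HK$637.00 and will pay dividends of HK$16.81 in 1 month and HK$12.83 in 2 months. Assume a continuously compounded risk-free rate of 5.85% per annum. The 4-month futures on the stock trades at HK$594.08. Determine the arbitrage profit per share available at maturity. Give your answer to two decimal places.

PV(dividends) I = 16.81·e^(−0.0585·1/12) + 12.83·e^(−0.0585·2/12) = 29.4338
Fair futures F* = (S − I)·e^(rT) = (637.00 − 29.4338)·e^0.019500 = 607.5662 × 1.019691 = 619.5298
Market HK$594.08 < fair 619.5298: forward underpriced → reverse cash-and-carry (short the stock, invest proceeds at r, pay the dividends, go long the forward).
Profit at T = |F_mkt − F*| = |594.08 − 619.5298| = HK$25.45 per share

HK$25.45 per share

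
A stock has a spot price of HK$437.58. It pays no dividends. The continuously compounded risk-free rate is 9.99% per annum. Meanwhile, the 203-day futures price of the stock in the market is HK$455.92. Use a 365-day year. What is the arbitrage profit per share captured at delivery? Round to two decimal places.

HK$6.66 per share

Fair futures: F* = S·e^(carry·T), with carry = r = 0.0999
F* = 437.58 · e^(0.0999 × 203/365) = 437.58 · e^0.055561 = 437.58 × 1.057134 = HK$462.5807
Market HK$455.92 < fair HK$462.5807: forward underpriced → reverse cash-and-carry (short spot, go long the forward).
At maturity, profit = |F_mkt − F*| = |455.92 − 462.5807| = HK$6.66 per share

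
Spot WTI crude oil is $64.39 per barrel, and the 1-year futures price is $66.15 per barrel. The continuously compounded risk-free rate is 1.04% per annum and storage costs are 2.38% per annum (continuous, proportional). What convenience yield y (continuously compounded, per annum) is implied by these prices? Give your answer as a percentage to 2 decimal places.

0.72%

F = S·e^((r+u−y)T) ⇒ (r+u−y) = ln(F/S)/T
ln(66.15/64.39) = 0.026967; /T ⇒ 0.026967
y = r + u − ln(F/S)/T = 0.0104 + 0.0238 − 0.026967 = 0.007233
y = 0.72%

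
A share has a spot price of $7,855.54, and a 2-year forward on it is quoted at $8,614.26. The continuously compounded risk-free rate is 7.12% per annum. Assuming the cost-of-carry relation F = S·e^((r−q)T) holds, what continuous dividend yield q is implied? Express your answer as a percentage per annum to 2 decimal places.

From F = S·e^((r−q)T): (r − q) = ln(F/S)/T
ln(8614.26/7855.54) = ln(1.096584) = 0.092200
(r − q) = 0.092200 / (2) = 0.046100
q = r − ln(F/S)/T = 0.0712 − 0.046100 = 0.025100
q = 2.51%

2.51%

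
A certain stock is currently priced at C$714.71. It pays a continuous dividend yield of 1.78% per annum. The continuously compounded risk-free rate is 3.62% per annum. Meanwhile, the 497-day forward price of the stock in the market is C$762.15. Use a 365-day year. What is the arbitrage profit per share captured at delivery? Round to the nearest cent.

C$29.31 per share

Fair forward: F* = S·e^(carry·T), with carry = (r − q) = 0.0362 − 0.0178 = 0.0184
F* = 714.71 · e^(0.0184 × 497/365) = 714.71 · e^0.025054 = 714.71 × 1.025370 = C$732.8422
Market C$762.15 > fair C$732.8422: forward overpriced → cash-and-carry (buy spot, short the forward).
At maturity, profit = |F_mkt − F*| = |762.15 − 732.8422| = C$29.31 per share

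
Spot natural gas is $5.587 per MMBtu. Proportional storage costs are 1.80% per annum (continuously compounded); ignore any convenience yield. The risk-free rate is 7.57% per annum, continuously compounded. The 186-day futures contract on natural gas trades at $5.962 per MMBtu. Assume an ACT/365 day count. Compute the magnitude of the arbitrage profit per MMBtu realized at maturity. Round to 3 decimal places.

$0.102 per MMBtu

Fair futures: F* = S·e^(carry·T), with carry = (r + u) = 0.0757 + 0.0180 = 0.0937
F* = 5.587 · e^(0.0937 × 186/365) = 5.587 · e^0.047748 = 5.587 × 1.048906 = $5.8602
Market $5.962 > fair $5.8602: forward overpriced → cash-and-carry (buy spot, short the forward).
At maturity, profit = |F_mkt − F*| = |5.962 − 5.8602| = $0.102 per MMBtu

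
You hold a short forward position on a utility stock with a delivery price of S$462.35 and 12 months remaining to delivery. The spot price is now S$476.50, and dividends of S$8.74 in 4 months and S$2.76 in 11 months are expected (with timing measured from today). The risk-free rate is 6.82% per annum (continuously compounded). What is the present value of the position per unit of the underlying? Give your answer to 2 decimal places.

PV(remaining dividends) I = 8.74·e^(−0.0682·4/12) + 2.76·e^(−0.0682·11/12) = 11.1363
Current forward F = (S − I)·e^(rT) = (476.50 − 11.1363)·e^(0.0682·12/12) = 465.3637 × 1.070579 = 498.2086
Value (long) = (F − K)·e^(−rT) = (498.2086 − 462.35) × 0.934074 = 33.4946
Short position value = −(long value) = -S$33.49

-S$33.49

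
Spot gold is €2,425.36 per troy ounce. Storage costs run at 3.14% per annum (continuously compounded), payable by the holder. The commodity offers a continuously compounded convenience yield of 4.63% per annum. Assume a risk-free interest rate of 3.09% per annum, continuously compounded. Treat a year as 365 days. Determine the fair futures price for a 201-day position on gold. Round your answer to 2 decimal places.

€2,446.82 per troy ounce

Net carry = r + u − y = 0.0309 + 0.0314 − 0.0463 = 0.0160
F = S·e^((r+u−y)T) = 2425.36 · e^(0.0160 × 201/365) = 2425.36 · e^0.00881096
= 2425.36 × 1.00884989 = €2,446.82 per troy ounce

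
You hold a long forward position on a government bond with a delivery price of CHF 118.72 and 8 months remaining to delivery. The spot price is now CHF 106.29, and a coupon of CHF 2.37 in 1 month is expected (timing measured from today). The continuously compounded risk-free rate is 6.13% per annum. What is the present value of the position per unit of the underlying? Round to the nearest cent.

PV(remaining coupons) I = 2.37·e^(−0.0613·1/12) = 2.3579
Current forward F = (S − I)·e^(rT) = (106.29 − 2.3579)·e^(0.0613·8/12) = 103.9321 × 1.041713 = 108.2674
Value (long) = (F − K)·e^(−rT) = (108.2674 − 118.72) × 0.959957 = -10.0340
Value = -CHF 10.03

-CHF 10.03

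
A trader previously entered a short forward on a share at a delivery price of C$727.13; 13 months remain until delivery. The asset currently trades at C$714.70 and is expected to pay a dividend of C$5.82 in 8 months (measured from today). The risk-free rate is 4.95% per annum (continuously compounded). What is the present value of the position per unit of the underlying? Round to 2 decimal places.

-C$19.90

PV(remaining dividends) I = 5.82·e^(−0.0495·8/12) = 5.6311
Current forward F = (S − I)·e^(rT) = (714.70 − 5.6311)·e^(0.0495·13/12) = 709.0689 × 1.055089 = 748.1308
Value (long) = (F − K)·e^(−rT) = (748.1308 − 727.13) × 0.947787 = 19.9043
Short position value = −(long value) = -C$19.90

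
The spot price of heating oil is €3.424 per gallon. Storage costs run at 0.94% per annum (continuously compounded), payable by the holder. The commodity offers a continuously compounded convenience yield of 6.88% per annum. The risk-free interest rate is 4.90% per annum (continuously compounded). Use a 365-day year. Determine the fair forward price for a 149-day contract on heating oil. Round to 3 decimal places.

Net carry = r + u − y = 0.0490 + 0.0094 − 0.0688 = -0.0104
F = S·e^((r+u−y)T) = 3.424 · e^(-0.0104 × 149/365) = 3.424 · e^-0.004245
= 3.424 × 0.995764 = €3.409 per gallon

€3.409 per gallon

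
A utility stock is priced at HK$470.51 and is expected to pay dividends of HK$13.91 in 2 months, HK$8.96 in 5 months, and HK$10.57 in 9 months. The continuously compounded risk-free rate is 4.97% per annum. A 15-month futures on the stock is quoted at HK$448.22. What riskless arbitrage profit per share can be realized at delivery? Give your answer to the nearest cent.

HK$17.59 per share

PV(dividends) I = 13.91·e^(−0.0497·2/12) + 8.96·e^(−0.0497·5/12) + 10.57·e^(−0.0497·9/12) = 32.7549
Fair futures F* = (S − I)·e^(rT) = (470.51 − 32.7549)·e^0.062125 = 437.7551 × 1.064095 = 465.8130
Market HK$448.22 < fair 465.8130: forward underpriced → reverse cash-and-carry (short the stock, invest proceeds at r, pay the dividends, go long the forward).
Profit at T = |F_mkt − F*| = |448.22 − 465.8130| = HK$17.59 per share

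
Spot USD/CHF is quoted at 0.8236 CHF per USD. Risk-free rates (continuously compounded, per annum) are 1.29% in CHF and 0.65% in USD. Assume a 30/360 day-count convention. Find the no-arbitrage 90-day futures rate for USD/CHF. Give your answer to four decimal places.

F = S·e^((r_CHF − r_USD)T) = 0.8236 · e^((0.0129 − 0.0065) × 90/360)
= 0.8236 · e^0.001600 = 0.8236 × 1.001601
F = 0.8249 CHF per USD

0.8249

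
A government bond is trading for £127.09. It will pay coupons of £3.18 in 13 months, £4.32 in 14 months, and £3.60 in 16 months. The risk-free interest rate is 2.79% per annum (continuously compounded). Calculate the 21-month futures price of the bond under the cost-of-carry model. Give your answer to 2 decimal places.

PV(coupons) I = 3.18·e^(−0.0279·13/12) + 4.32·e^(−0.0279·14/12) + 3.60·e^(−0.0279·16/12)
I = 3.0853 + 4.1816 + 3.4685 = 10.7354
F = (S − I)·e^(rT) = (127.09 − 10.7354) · e^(0.0279·21/12)
= 116.3546 · e^0.048825 = 116.3546 × 1.050037 = £122.18

£122.18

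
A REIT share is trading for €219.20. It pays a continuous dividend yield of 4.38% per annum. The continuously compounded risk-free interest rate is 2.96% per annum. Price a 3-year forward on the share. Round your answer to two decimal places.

F = S·e^((r − q)T) = 219.20 · e^((0.0296 − 0.0438) × 3)
= 219.20 · e^-0.042600 = 219.20 × 0.958295
F = €210.06

€210.06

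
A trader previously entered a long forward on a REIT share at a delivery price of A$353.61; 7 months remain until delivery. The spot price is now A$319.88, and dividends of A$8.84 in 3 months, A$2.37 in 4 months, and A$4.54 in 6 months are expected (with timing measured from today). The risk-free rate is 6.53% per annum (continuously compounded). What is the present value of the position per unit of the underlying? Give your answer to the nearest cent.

-A$35.92

PV(remaining dividends) I = 8.84·e^(−0.0653·3/12) + 2.37·e^(−0.0653·4/12) + 4.54·e^(−0.0653·6/12) = 15.4100
Current forward F = (S − I)·e^(rT) = (319.88 − 15.4100)·e^(0.0653·7/12) = 304.4700 × 1.038826 = 316.2914
Value (long) = (F − K)·e^(−rT) = (316.2914 − 353.61) × 0.962625 = -35.9238
Value = -A$35.92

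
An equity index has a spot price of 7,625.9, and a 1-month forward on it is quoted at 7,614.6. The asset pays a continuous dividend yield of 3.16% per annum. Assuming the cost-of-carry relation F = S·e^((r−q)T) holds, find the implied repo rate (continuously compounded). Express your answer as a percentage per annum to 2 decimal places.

1.38%

From F = S·e^((r−q)T): (r − q) = ln(F/S)/T
ln(7614.6/7625.9) = ln(0.998518) = -0.001483
(r − q) = -0.001483 / (1/12) = -0.017796
r = ln(F/S)/T + q = -0.017796 + 0.0316 = 0.013804
r = 1.38%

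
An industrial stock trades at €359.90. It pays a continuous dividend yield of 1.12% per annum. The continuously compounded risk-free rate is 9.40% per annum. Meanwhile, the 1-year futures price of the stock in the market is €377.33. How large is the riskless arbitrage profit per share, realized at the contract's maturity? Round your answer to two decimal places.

Fair futures: F* = S·e^(carry·T), with carry = (r − q) = 0.0940 − 0.0112 = 0.0828
F* = 359.90 · e^(0.0828 × 1) = 359.90 · e^0.082800 = 359.90 × 1.086325 = €390.9684
Market €377.33 < fair €390.9684: forward underpriced → reverse cash-and-carry (short spot, go long the forward).
At maturity, profit = |F_mkt − F*| = |377.33 − 390.9684| = €13.64 per share

€13.64 per share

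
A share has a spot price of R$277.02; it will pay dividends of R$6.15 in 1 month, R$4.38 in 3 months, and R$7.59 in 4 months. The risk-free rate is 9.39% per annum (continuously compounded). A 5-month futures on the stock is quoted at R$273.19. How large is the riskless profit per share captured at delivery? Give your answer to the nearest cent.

PV(dividends) I = 6.15·e^(−0.0939·1/12) + 4.38·e^(−0.0939·3/12) + 7.59·e^(−0.0939·4/12) = 17.7366
Fair futures F* = (S − I)·e^(rT) = (277.02 − 17.7366)·e^0.039125 = 259.2834 × 1.039900 = 269.6288
Market R$273.19 > fair 269.6288: forward overpriced → cash-and-carry (borrow at r, buy the stock and collect the dividends, short the forward).
Profit at T = |F_mkt − F*| = |273.19 − 269.6288| = R$3.56 per share

R$3.56 per share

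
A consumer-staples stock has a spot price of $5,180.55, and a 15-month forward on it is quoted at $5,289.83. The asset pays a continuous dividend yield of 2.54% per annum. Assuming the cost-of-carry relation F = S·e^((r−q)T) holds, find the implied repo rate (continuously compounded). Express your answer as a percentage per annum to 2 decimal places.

From F = S·e^((r−q)T): (r − q) = ln(F/S)/T
ln(5289.83/5180.55) = ln(1.021094) = 0.020875
(r − q) = 0.020875 / (15/12) = 0.016700
r = ln(F/S)/T + q = 0.016700 + 0.0254 = 0.042100
r = 4.21%

4.21%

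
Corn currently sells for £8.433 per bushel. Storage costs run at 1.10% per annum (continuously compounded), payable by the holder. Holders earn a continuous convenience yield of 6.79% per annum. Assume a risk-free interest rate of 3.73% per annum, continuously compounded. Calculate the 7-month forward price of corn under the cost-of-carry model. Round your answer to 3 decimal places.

£8.337 per bushel

Net carry = r + u − y = 0.0373 + 0.0110 − 0.0679 = -0.0196
F = S·e^((r+u−y)T) = 8.433 · e^(-0.0196 × 7/12) = 8.433 · e^-0.011433
= 8.433 × 0.988632 = £8.337 per bushel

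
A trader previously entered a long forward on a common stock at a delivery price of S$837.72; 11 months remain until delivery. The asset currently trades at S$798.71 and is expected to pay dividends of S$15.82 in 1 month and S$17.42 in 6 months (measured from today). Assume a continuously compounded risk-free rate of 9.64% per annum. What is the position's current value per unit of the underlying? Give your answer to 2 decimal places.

-S$0.45

PV(remaining dividends) I = 15.82·e^(−0.0964·1/12) + 17.42·e^(−0.0964·6/12) = 32.2937
Current forward F = (S − I)·e^(rT) = (798.71 − 32.2937)·e^(0.0964·11/12) = 766.4163 × 1.092389 = 837.2247
Value (long) = (F − K)·e^(−rT) = (837.2247 − 837.72) × 0.915425 = -0.4534
Value = -S$0.45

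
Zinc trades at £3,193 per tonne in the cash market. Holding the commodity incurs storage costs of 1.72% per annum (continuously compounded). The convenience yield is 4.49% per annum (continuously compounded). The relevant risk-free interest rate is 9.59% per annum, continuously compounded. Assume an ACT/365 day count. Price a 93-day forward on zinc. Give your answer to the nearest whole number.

Net carry = r + u − y = 0.0959 + 0.0172 − 0.0449 = 0.0682
F = S·e^((r+u−y)T) = 3193 · e^(0.0682 × 93/365) = 3193 · e^0.017377
= 3193 × 1.017529 = £3,249 per tonne

£3,249 per tonne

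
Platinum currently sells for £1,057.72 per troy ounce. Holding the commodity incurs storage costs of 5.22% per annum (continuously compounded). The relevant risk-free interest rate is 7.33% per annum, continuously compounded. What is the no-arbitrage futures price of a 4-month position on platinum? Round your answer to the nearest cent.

Net carry = r + u − y = 0.0733 + 0.0522 − 0.0000 = 0.1255
F = S·e^((r+u−y)T) = 1057.72 · e^(0.1255 × 4/12) = 1057.72 · e^0.04183333
= 1057.72 × 1.04272067 = £1,102.91 per troy ounce

£1,102.91 per troy ounce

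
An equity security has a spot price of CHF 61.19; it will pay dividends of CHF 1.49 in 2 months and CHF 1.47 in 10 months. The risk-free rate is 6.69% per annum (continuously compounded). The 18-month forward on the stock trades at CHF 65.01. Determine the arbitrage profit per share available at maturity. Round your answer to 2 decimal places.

PV(dividends) I = 1.49·e^(−0.0669·2/12) + 1.47·e^(−0.0669·10/12) = 2.8638
Fair forward F* = (S − I)·e^(rT) = (61.19 − 2.8638)·e^0.100350 = 58.3262 × 1.105558 = 64.4830
Market CHF 65.01 > fair 64.4830: forward overpriced → cash-and-carry (borrow at r, buy the stock and collect the dividends, short the forward).
Profit at T = |F_mkt − F*| = |65.01 − 64.4830| = CHF 0.53 per share

CHF 0.53 per share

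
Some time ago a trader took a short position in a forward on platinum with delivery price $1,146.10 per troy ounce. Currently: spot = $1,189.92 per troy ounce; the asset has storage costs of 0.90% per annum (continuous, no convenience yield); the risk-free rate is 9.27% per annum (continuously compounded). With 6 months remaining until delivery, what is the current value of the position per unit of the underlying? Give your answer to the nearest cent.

-$101.10 per troy ounce

Current fair forward for the remaining 6 months: F = S·e^((r + u)·T), (r + u) = 0.0927 + 0.0090 = 0.1017
F = 1189.92 · e^(0.1017 × 6/12) = 1189.92 × 1.05216506 = 1251.9922
Value of long forward = (F − K)·e^(−rT) = (1251.9922 − 1146.10) · e^(−0.0927·6/12)
= 105.8922 × 0.95470776 = 101.10
Short position value = −(long value) = -$101.10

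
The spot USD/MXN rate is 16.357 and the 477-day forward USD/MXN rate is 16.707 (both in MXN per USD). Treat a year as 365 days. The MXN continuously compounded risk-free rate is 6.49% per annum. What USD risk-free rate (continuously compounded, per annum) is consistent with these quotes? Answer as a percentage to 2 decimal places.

F = S·e^((r_MXN − r_USD)T) ⇒ r_USD = r_MXN − ln(F/S)/T
ln(16.707/16.357) = 0.021172; /(477/365) = 0.016201
r_USD = 0.0649 − 0.016201 = 0.048699
r_USD = 4.87%

4.87%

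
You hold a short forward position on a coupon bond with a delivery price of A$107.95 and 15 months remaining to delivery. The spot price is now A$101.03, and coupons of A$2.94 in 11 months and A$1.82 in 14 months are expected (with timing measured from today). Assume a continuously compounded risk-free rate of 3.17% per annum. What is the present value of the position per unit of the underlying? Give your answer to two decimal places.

PV(remaining coupons) I = 2.94·e^(−0.0317·11/12) + 1.82·e^(−0.0317·14/12) = 4.6097
Current forward F = (S − I)·e^(rT) = (101.03 − 4.6097)·e^(0.0317·15/12) = 96.4203 × 1.040421 = 100.3177
Value (long) = (F − K)·e^(−rT) = (100.3177 − 107.95) × 0.961150 = -7.3358
Short position value = −(long value) = A$7.34

A$7.34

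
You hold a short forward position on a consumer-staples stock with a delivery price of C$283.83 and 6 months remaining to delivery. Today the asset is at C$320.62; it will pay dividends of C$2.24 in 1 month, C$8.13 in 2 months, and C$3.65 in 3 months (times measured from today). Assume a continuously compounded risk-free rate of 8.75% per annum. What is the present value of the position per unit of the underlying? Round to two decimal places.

PV(remaining dividends) I = 2.24·e^(−0.0875·1/12) + 8.13·e^(−0.0875·2/12) + 3.65·e^(−0.0875·3/12) = 13.8070
Current forward F = (S − I)·e^(rT) = (320.62 − 13.8070)·e^(0.0875·6/12) = 306.8130 × 1.044721 = 320.5340
Value (long) = (F − K)·e^(−rT) = (320.5340 − 283.83) × 0.957193 = 35.1328
Short position value = −(long value) = -C$35.13

-C$35.13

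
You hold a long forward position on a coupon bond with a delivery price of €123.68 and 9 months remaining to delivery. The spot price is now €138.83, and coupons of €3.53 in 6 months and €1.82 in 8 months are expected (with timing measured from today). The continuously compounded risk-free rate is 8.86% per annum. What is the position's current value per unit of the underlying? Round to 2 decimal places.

PV(remaining coupons) I = 3.53·e^(−0.0886·6/12) + 1.82·e^(−0.0886·8/12) = 5.0926
Current forward F = (S − I)·e^(rT) = (138.83 − 5.0926)·e^(0.0886·9/12) = 133.7374 × 1.068708 = 142.9262
Value (long) = (F − K)·e^(−rT) = (142.9262 − 123.68) × 0.935710 = 18.0089
Value = €18.01

€18.01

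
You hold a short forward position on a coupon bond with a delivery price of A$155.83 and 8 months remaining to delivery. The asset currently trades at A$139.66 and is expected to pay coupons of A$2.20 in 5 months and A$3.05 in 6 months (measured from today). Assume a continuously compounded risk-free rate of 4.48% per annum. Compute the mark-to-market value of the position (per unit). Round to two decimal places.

PV(remaining coupons) I = 2.20·e^(−0.0448·5/12) + 3.05·e^(−0.0448·6/12) = 5.1418
Current forward F = (S − I)·e^(rT) = (139.66 − 5.1418)·e^(0.0448·8/12) = 134.5182 × 1.030317 = 138.5964
Value (long) = (F − K)·e^(−rT) = (138.5964 − 155.83) × 0.970575 = -16.7265
Short position value = −(long value) = A$16.73

A$16.73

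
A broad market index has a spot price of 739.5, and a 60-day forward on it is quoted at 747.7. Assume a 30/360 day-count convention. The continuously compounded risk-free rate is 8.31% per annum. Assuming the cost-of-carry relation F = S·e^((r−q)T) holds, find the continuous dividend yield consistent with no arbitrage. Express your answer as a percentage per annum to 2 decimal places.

From F = S·e^((r−q)T): (r − q) = ln(F/S)/T
ln(747.7/739.5) = ln(1.011089) = 0.011028
(r − q) = 0.011028 / (60/360) = 0.066168
q = r − ln(F/S)/T = 0.0831 − 0.066168 = 0.016932
q = 1.69%

1.69%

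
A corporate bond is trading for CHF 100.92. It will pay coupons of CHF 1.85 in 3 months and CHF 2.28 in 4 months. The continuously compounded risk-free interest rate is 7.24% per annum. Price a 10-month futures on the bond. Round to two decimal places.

PV(coupons) I = 1.85·e^(−0.0724·3/12) + 2.28·e^(−0.0724·4/12)
I = 1.8168 + 2.2256 = 4.0424
F = (S − I)·e^(rT) = (100.92 − 4.0424) · e^(0.0724·10/12)
= 96.8776 · e^0.060333 = 96.8776 × 1.062190 = CHF 102.90

CHF 102.90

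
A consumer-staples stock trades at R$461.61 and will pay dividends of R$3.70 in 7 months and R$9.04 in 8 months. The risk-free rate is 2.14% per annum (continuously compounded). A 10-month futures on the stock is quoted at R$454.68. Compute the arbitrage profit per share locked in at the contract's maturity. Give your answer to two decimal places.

PV(dividends) I = 3.70·e^(−0.0214·7/12) + 9.04·e^(−0.0214·8/12) = 12.5660
Fair futures F* = (S − I)·e^(rT) = (461.61 − 12.5660)·e^0.017833 = 449.0440 × 1.017993 = 457.1236
Market R$454.68 < fair 457.1236: forward underpriced → reverse cash-and-carry (short the stock, invest proceeds at r, pay the dividends, go long the forward).
Profit at T = |F_mkt − F*| = |454.68 − 457.1236| = R$2.44 per share

R$2.44 per share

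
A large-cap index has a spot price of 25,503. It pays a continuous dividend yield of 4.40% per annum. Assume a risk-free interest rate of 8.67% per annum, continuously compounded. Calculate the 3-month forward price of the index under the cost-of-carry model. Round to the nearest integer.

F = S·e^((r − q)T) = 25503 · e^((0.0867 − 0.0440) × 3/12)
= 25503 · e^0.010675 = 25503 × 1.010732
F = 25,777

25,777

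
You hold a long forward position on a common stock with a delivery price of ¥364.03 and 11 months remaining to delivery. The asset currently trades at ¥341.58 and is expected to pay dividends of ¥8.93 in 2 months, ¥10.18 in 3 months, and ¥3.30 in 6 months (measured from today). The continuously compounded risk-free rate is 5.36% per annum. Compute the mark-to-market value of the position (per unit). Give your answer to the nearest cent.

PV(remaining dividends) I = 8.93·e^(−0.0536·2/12) + 10.18·e^(−0.0536·3/12) + 3.30·e^(−0.0536·6/12) = 22.1078
Current forward F = (S − I)·e^(rT) = (341.58 − 22.1078)·e^(0.0536·11/12) = 319.4722 × 1.050360 = 335.5608
Value (long) = (F − K)·e^(−rT) = (335.5608 − 364.03) × 0.952054 = -27.1042
Value = -¥27.10

-¥27.10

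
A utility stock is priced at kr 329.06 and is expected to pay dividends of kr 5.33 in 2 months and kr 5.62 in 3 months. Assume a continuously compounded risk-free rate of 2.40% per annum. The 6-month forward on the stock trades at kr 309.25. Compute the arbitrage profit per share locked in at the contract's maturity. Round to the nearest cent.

kr 12.76 per share

PV(dividends) I = 5.33·e^(−0.0240·2/12) + 5.62·e^(−0.0240·3/12) = 10.8951
Fair forward F* = (S − I)·e^(rT) = (329.06 − 10.8951)·e^0.012000 = 318.1649 × 1.012072 = 322.0058
Market kr 309.25 < fair 322.0058: forward underpriced → reverse cash-and-carry (short the stock, invest proceeds at r, pay the dividends, go long the forward).
Profit at T = |F_mkt − F*| = |309.25 − 322.0058| = kr 12.76 per share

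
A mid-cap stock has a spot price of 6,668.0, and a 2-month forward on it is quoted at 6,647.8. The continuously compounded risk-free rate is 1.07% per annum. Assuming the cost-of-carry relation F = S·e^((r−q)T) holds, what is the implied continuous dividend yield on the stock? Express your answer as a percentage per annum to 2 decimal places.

2.89%

From F = S·e^((r−q)T): (r − q) = ln(F/S)/T
ln(6647.8/6668.0) = ln(0.996971) = -0.003034
(r − q) = -0.003034 / (2/12) = -0.018204
q = r − ln(F/S)/T = 0.0107 + 0.018204 = 0.028904
q = 2.89%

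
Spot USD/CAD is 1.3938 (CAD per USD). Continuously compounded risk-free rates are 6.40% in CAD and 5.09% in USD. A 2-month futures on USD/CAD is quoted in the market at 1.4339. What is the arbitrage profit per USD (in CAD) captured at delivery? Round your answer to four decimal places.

Fair futures: F* = S·e^(carry·T), with carry = (r_CAD − r_USD) = 0.0640 − 0.0509 = 0.0131
F* = 1.3938 · e^(0.0131 × 2/12) = 1.3938 · e^0.002183 = 1.3938 × 1.002185 = 1.3968
Market 1.4339 > fair 1.3968: forward overpriced → cash-and-carry (buy spot, short the forward).
At maturity, profit = |F_mkt − F*| = |1.4339 − 1.3968| = 0.0371 per USD (in CAD)

0.0371 per USD (in CAD)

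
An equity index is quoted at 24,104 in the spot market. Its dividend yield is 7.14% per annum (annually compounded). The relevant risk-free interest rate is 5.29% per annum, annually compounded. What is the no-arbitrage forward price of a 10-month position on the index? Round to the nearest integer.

23,757

F = S · (1+r)^T / (1+q)^T
= 24104 × 1.043893 / 1.059155 = 24104 × 0.985590
F = 23,757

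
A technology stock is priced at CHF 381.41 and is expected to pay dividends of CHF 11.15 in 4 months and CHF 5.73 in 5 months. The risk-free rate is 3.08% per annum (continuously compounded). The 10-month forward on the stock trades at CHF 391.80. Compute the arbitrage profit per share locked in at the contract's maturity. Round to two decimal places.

CHF 17.60 per share

PV(dividends) I = 11.15·e^(−0.0308·4/12) + 5.73·e^(−0.0308·5/12) = 16.6930
Fair forward F* = (S − I)·e^(rT) = (381.41 − 16.6930)·e^0.025667 = 364.7170 × 1.025999 = 374.1993
Market CHF 391.80 > fair 374.1993: forward overpriced → cash-and-carry (borrow at r, buy the stock and collect the dividends, short the forward).
Profit at T = |F_mkt − F*| = |391.80 − 374.1993| = CHF 17.60 per share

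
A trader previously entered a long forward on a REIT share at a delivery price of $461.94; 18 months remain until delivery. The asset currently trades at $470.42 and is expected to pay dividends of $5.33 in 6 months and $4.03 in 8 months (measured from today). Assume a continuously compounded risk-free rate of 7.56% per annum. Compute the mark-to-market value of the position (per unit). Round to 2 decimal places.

PV(remaining dividends) I = 5.33·e^(−0.0756·6/12) + 4.03·e^(−0.0756·8/12) = 8.9642
Current forward F = (S − I)·e^(rT) = (470.42 − 8.9642)·e^(0.0756·18/12) = 461.4558 × 1.120080 = 516.8674
Value (long) = (F − K)·e^(−rT) = (516.8674 − 461.94) × 0.892793 = 49.0388
Value = $49.04

$49.04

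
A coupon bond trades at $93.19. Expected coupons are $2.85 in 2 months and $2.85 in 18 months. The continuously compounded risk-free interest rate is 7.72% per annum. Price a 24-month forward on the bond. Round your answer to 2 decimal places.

$102.50

PV(coupons) I = 2.85·e^(−0.0772·2/12) + 2.85·e^(−0.0772·18/12)
I = 2.8136 + 2.5384 = 5.3520
F = (S − I)·e^(rT) = (93.19 − 5.3520) · e^(0.0772·24/12)
= 87.8380 · e^0.154400 = 87.8380 × 1.166958 = $102.50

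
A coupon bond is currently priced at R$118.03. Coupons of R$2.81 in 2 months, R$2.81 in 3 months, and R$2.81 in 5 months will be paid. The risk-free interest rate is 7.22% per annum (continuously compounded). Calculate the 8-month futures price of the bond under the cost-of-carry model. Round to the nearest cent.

PV(coupons) I = 2.81·e^(−0.0722·2/12) + 2.81·e^(−0.0722·3/12) + 2.81·e^(−0.0722·5/12)
I = 2.7764 + 2.7597 + 2.7267 = 8.2628
F = (S − I)·e^(rT) = (118.03 − 8.2628) · e^(0.0722·8/12)
= 109.7672 · e^0.048133 = 109.7672 × 1.049310 = R$115.18

R$115.18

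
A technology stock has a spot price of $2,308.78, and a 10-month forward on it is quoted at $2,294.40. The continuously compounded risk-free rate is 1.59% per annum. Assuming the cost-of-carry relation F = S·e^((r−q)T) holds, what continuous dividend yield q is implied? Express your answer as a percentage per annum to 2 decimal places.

From F = S·e^((r−q)T): (r − q) = ln(F/S)/T
ln(2294.40/2308.78) = ln(0.993772) = -0.006247
(r − q) = -0.006247 / (10/12) = -0.007496
q = r − ln(F/S)/T = 0.0159 + 0.007496 = 0.023396
q = 2.34%

2.34%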